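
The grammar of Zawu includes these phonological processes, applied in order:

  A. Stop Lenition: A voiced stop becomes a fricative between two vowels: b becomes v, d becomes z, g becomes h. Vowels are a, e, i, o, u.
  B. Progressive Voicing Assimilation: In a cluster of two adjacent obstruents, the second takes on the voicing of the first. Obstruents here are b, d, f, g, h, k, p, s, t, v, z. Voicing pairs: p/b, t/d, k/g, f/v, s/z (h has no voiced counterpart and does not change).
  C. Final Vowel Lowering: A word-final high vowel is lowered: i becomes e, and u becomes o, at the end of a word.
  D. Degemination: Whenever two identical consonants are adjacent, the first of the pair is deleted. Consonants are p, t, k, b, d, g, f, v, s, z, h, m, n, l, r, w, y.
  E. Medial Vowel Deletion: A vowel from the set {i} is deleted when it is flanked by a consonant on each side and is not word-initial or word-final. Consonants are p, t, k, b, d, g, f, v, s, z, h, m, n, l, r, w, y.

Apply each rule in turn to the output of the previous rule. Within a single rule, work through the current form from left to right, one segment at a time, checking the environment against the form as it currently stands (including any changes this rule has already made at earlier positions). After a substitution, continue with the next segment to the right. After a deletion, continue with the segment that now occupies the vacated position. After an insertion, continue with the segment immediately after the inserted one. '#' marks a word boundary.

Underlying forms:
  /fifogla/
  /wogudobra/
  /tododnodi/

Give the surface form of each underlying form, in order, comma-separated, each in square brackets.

[ffogla], [wohuzobra], [tozodnoze]

/fifogla/:
  A Stop Lenition: no change — [fifogla]
  B Progressive Voicing Assimilation: no change — [fifogla]
  C Final Vowel Lowering: no change — [fifogla]
  D Degemination: no change — [fifogla]
  E Medial Vowel Deletion: [fifogla] → [ffogla]
/wogudobra/:
  A Stop Lenition: [wogudobra] → [wohuzobra]
  B Progressive Voicing Assimilation: no change — [wohuzobra]
  C Final Vowel Lowering: no change — [wohuzobra]
  D Degemination: no change — [wohuzobra]
  E Medial Vowel Deletion: no change — [wohuzobra]
/tododnodi/:
  A Stop Lenition: [tododnodi] → [tozodnozi]
  B Progressive Voicing Assimilation: no change — [tozodnozi]
  C Final Vowel Lowering: [tozodnozi] → [tozodnoze]
  D Degemination: no change — [tozodnoze]
  E Medial Vowel Deletion: no change — [tozodnoze]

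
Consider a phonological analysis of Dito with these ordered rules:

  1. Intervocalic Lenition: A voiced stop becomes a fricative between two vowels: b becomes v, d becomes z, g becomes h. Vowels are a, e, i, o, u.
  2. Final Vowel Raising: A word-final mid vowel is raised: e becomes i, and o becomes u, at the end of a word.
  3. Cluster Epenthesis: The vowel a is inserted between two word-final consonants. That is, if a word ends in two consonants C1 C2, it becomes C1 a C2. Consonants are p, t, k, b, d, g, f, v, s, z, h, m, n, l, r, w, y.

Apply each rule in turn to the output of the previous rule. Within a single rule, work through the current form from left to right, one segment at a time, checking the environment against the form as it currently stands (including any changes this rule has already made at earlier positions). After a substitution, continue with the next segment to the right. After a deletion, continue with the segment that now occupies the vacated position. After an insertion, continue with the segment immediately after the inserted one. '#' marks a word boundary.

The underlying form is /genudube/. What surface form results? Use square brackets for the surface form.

[genuzuvi]

1 Intervocalic Lenition: [genudube] → [genuzuve]
2 Final Vowel Raising: [genuzuve] → [genuzuvi]
3 Cluster Epenthesis: no change — [genuzuvi]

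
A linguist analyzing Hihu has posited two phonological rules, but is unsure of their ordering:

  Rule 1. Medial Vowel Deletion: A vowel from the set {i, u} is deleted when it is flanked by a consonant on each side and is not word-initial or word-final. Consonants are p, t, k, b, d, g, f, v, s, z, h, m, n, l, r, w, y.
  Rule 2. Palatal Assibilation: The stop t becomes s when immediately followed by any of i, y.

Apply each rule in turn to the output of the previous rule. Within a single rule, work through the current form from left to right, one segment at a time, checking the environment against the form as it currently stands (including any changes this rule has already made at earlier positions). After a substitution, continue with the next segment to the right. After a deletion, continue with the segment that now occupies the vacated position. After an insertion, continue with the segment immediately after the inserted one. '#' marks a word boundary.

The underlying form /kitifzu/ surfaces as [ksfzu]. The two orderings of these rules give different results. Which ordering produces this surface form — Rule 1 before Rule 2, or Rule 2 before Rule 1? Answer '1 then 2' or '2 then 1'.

Order 1 then 2:
  1 Medial Vowel Deletion: [kitifzu] → [ktfzu]
  2 Palatal Assibilation: no change — [ktfzu]
  result: [ktfzu]
Order 2 then 1:
  2 Palatal Assibilation: [kitifzu] → [kisifzu]
  1 Medial Vowel Deletion: [kisifzu] → [ksfzu]
  result: [ksfzu]

2 then 1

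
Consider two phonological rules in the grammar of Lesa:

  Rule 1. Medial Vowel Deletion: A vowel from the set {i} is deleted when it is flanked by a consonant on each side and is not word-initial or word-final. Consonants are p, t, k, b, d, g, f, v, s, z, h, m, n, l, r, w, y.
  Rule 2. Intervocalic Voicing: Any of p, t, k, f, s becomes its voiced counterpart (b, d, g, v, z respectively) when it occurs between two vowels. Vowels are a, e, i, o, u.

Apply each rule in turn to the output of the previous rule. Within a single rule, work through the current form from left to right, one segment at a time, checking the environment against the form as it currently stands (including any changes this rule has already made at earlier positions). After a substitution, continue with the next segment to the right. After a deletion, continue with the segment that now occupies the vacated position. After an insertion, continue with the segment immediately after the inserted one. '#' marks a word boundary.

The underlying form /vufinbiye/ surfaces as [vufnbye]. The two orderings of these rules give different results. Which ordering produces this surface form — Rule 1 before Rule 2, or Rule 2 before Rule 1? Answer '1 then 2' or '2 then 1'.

Order 1 then 2:
  1 Medial Vowel Deletion: [vufinbiye] → [vufnbye]
  2 Intervocalic Voicing: no change — [vufnbye]
  result: [vufnbye]
Order 2 then 1:
  2 Intervocalic Voicing: [vufinbiye] → [vuvinbiye]
  1 Medial Vowel Deletion: [vuvinbiye] → [vuvnbye]
  result: [vuvnbye]

1 then 2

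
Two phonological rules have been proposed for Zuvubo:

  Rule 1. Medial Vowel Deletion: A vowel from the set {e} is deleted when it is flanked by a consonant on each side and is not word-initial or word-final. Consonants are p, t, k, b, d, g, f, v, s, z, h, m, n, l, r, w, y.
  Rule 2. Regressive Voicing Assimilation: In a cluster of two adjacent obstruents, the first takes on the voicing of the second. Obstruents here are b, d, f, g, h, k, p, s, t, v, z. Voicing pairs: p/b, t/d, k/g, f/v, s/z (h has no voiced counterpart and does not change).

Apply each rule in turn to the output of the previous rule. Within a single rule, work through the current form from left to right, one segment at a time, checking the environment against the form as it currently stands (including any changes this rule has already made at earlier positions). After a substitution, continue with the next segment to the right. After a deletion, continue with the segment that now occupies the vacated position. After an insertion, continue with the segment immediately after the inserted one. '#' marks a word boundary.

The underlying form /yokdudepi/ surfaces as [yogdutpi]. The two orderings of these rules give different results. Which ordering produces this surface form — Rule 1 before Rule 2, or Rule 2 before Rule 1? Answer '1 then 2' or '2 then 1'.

1 then 2

Order 1 then 2:
  1 Medial Vowel Deletion: [yokdudepi] → [yokdudpi]
  2 Regressive Voicing Assimilation: [yokdudpi] → [yogdutpi]
  result: [yogdutpi]
Order 2 then 1:
  2 Regressive Voicing Assimilation: [yokdudepi] → [yogdudepi]
  1 Medial Vowel Deletion: [yogdudepi] → [yogdudpi]
  result: [yogdudpi]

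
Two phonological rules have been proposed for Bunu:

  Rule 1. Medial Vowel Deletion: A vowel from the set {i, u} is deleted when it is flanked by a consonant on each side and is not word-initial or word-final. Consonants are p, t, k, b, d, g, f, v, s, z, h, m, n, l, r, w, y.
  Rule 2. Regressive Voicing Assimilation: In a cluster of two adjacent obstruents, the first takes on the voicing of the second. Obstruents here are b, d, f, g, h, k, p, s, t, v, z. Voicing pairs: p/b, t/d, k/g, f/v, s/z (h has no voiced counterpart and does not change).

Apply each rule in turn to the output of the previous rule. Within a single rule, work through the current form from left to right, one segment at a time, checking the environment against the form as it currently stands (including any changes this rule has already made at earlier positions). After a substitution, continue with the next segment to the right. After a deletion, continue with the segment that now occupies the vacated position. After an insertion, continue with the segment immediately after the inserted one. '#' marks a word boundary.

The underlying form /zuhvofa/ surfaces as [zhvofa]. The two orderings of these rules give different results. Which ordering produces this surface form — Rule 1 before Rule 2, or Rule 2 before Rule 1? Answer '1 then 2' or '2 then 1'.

2 then 1

Order 1 then 2:
  1 Medial Vowel Deletion: [zuhvofa] → [zhvofa]
  2 Regressive Voicing Assimilation: [zhvofa] → [shvofa]
  result: [shvofa]
Order 2 then 1:
  2 Regressive Voicing Assimilation: no change — [zuhvofa]
  1 Medial Vowel Deletion: [zuhvofa] → [zhvofa]
  result: [zhvofa]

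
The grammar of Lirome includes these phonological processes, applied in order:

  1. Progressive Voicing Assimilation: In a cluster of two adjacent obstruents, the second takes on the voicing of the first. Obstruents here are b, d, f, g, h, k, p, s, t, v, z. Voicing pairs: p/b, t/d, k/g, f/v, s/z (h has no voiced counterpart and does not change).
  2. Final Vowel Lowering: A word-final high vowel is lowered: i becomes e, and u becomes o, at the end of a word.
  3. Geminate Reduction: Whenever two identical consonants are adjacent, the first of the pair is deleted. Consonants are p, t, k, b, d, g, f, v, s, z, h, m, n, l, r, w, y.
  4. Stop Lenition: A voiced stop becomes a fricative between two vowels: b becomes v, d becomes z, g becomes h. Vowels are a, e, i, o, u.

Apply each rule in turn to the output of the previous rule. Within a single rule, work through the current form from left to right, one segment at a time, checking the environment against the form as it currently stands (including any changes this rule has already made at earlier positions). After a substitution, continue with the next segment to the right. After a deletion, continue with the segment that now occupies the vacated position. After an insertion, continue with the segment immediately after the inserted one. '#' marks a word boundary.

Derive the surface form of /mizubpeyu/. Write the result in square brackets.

1 Progressive Voicing Assimilation: [mizubpeyu] → [mizubbeyu]
2 Final Vowel Lowering: [mizubbeyu] → [mizubbeyo]
3 Geminate Reduction: [mizubbeyo] → [mizubeyo]
4 Stop Lenition: [mizubeyo] → [mizuveyo]

[mizuveyo]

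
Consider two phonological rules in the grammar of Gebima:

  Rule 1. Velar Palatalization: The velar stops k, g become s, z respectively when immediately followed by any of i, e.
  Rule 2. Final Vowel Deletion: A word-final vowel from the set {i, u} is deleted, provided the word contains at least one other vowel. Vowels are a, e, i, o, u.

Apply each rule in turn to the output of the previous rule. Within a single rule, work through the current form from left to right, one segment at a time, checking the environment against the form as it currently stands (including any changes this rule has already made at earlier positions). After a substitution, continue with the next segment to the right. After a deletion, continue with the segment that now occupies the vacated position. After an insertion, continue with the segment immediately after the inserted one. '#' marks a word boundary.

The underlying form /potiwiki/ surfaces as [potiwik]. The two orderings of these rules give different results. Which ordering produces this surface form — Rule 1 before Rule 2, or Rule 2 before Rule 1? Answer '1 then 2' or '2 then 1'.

2 then 1

Order 1 then 2:
  1 Velar Palatalization: [potiwiki] → [potiwisi]
  2 Final Vowel Deletion: [potiwisi] → [potiwis]
  result: [potiwis]
Order 2 then 1:
  2 Final Vowel Deletion: [potiwiki] → [potiwik]
  1 Velar Palatalization: no change — [potiwik]
  result: [potiwik]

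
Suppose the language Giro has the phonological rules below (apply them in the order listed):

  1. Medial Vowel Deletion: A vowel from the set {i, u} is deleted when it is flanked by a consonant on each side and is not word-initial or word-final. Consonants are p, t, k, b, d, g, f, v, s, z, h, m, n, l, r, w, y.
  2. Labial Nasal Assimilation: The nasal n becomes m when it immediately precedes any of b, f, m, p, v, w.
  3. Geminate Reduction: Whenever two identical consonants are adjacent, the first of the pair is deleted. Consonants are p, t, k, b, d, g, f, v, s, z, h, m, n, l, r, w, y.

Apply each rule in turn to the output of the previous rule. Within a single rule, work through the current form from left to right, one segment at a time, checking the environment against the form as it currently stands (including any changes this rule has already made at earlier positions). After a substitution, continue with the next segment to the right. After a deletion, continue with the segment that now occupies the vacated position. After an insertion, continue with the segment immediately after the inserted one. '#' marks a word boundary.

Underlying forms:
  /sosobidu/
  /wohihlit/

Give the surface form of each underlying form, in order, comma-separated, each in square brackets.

/sosobidu/:
  1 Medial Vowel Deletion: [sosobidu] → [sosobdu]
  2 Labial Nasal Assimilation: no change — [sosobdu]
  3 Geminate Reduction: no change — [sosobdu]
/wohihlit/:
  1 Medial Vowel Deletion: [wohihlit] → [wohhlt]
  2 Labial Nasal Assimilation: no change — [wohhlt]
  3 Geminate Reduction: [wohhlt] → [wohlt]

[sosobdu], [wohlt]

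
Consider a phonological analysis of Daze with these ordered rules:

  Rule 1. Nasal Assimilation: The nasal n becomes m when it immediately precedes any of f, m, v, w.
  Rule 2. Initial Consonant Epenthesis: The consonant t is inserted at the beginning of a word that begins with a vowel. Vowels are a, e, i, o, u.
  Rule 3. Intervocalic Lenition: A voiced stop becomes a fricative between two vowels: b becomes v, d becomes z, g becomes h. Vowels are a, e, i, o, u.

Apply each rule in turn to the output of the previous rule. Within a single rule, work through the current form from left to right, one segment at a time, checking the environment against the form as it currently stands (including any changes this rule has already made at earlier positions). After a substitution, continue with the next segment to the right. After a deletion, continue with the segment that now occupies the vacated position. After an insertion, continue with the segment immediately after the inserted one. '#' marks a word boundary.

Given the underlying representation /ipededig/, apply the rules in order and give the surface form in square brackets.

Rule 1 Nasal Assimilation: no change — [ipededig]
Rule 2 Initial Consonant Epenthesis: [ipededig] → [tipededig]
Rule 3 Intervocalic Lenition: [tipededig] → [tipezezig]

[tipezezig]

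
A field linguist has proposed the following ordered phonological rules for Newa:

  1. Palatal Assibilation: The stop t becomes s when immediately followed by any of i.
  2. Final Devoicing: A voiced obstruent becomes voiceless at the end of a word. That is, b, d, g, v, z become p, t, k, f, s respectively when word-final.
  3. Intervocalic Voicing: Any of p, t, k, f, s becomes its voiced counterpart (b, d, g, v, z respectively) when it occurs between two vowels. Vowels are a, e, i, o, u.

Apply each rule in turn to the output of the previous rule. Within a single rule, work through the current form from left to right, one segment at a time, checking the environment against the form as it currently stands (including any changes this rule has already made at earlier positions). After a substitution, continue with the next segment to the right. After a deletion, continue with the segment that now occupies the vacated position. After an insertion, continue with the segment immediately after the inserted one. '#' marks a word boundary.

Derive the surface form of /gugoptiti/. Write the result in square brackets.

[gugopsizi]

1 Palatal Assibilation: [gugoptiti] → [gugopsisi]
2 Final Devoicing: no change — [gugopsisi]
3 Intervocalic Voicing: [gugopsisi] → [gugopsizi]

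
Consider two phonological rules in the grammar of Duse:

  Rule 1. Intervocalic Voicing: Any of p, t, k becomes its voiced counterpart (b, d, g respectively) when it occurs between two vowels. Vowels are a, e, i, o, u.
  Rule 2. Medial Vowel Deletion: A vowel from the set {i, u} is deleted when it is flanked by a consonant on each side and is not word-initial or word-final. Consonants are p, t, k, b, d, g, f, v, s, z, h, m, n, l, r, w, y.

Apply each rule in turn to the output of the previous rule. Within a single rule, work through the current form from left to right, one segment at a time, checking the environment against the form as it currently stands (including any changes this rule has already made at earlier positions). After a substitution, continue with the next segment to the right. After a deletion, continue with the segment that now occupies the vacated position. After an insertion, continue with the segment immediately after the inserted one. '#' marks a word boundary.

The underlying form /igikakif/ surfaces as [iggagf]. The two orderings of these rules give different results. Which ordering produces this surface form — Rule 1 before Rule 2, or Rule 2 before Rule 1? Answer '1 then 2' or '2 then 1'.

Order 1 then 2:
  1 Intervocalic Voicing: [igikakif] → [igigagif]
  2 Medial Vowel Deletion: [igigagif] → [iggagf]
  result: [iggagf]
Order 2 then 1:
  2 Medial Vowel Deletion: [igikakif] → [igkakf]
  1 Intervocalic Voicing: no change — [igkakf]
  result: [igkakf]

1 then 2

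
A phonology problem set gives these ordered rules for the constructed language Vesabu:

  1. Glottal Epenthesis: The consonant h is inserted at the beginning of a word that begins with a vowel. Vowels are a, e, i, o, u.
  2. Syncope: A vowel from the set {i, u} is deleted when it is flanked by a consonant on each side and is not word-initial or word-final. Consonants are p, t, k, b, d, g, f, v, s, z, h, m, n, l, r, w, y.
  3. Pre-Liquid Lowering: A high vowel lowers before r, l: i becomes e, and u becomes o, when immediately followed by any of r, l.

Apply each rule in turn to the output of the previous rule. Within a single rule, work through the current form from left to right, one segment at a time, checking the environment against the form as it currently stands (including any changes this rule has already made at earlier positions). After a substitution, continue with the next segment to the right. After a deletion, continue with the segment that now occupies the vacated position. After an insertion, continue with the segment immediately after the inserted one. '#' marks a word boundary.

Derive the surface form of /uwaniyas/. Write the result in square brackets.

1 Glottal Epenthesis: [uwaniyas] → [huwaniyas]
2 Syncope: [huwaniyas] → [hwanyas]
3 Pre-Liquid Lowering: no change — [hwanyas]

[hwanyas]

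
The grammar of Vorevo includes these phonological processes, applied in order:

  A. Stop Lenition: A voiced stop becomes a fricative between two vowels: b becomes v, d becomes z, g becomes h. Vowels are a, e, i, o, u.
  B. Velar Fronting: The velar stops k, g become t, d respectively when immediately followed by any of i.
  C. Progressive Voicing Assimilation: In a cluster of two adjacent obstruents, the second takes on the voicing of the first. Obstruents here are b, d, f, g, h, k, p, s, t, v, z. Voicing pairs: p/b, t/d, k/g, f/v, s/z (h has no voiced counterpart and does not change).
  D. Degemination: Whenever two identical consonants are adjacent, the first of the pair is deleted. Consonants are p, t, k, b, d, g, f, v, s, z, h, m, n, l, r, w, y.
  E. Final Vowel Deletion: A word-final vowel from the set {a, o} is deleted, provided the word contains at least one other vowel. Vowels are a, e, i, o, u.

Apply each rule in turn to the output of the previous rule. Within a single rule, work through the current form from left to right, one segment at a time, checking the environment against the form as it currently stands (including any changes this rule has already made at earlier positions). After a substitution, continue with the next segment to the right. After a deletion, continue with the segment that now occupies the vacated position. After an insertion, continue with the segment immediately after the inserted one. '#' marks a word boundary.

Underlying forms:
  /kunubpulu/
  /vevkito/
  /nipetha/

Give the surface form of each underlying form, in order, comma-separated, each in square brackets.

[kunubulu], [vevdit], [nipeth]

/kunubpulu/:
  A Stop Lenition: no change — [kunubpulu]
  B Velar Fronting: no change — [kunubpulu]
  C Progressive Voicing Assimilation: [kunubpulu] → [kunubbulu]
  D Degemination: [kunubbulu] → [kunubulu]
  E Final Vowel Deletion: no change — [kunubulu]
/vevkito/:
  A Stop Lenition: no change — [vevkito]
  B Velar Fronting: [vevkito] → [vevtito]
  C Progressive Voicing Assimilation: [vevtito] → [vevdito]
  D Degemination: no change — [vevdito]
  E Final Vowel Deletion: [vevdito] → [vevdit]
/nipetha/:
  A Stop Lenition: no change — [nipetha]
  B Velar Fronting: no change — [nipetha]
  C Progressive Voicing Assimilation: no change — [nipetha]
  D Degemination: no change — [nipetha]
  E Final Vowel Deletion: [nipetha] → [nipeth]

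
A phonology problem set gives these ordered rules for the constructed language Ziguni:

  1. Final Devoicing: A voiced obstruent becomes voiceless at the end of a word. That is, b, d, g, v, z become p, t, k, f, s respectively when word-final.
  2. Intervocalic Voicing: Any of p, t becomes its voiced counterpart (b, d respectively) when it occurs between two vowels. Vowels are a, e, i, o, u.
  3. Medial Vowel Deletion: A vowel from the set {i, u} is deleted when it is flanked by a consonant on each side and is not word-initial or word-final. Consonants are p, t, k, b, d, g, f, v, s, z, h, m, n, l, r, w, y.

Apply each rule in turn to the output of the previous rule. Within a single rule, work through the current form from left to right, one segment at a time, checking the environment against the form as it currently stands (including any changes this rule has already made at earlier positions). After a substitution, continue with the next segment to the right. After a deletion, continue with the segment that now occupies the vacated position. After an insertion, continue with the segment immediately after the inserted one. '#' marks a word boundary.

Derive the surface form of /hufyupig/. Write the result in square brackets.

[hfybk]

1 Final Devoicing: [hufyupig] → [hufyupik]
2 Intervocalic Voicing: [hufyupik] → [hufyubik]
3 Medial Vowel Deletion: [hufyubik] → [hfybk]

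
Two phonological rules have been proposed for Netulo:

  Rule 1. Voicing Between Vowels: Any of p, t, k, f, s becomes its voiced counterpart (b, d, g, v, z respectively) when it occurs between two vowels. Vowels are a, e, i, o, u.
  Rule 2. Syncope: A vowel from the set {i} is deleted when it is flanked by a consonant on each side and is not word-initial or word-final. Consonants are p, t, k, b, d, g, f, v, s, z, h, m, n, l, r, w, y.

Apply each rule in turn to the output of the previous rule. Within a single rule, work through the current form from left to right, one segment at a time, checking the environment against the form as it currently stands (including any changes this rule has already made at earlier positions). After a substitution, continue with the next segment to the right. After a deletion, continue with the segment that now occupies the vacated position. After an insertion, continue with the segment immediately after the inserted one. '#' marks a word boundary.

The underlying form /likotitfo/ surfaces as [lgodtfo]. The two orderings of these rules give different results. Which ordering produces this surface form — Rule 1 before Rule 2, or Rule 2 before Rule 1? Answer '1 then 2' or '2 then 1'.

1 then 2

Order 1 then 2:
  1 Voicing Between Vowels: [likotitfo] → [ligoditfo]
  2 Syncope: [ligoditfo] → [lgodtfo]
  result: [lgodtfo]
Order 2 then 1:
  2 Syncope: [likotitfo] → [lkottfo]
  1 Voicing Between Vowels: no change — [lkottfo]
  result: [lkottfo]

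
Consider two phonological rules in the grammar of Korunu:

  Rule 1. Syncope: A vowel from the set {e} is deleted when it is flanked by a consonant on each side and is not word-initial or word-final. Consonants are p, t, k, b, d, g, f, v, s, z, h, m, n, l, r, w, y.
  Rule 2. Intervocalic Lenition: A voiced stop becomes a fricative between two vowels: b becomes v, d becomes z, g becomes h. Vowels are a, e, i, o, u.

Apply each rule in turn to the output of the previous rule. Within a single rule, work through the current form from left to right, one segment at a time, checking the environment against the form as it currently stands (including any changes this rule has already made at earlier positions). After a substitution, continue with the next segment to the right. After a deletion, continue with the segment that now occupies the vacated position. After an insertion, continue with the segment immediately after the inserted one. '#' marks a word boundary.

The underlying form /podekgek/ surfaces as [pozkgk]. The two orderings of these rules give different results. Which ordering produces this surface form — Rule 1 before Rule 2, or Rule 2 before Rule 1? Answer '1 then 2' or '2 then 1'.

Order 1 then 2:
  1 Syncope: [podekgek] → [podkgk]
  2 Intervocalic Lenition: no change — [podkgk]
  result: [podkgk]
Order 2 then 1:
  2 Intervocalic Lenition: [podekgek] → [pozekgek]
  1 Syncope: [pozekgek] → [pozkgk]
  result: [pozkgk]

2 then 1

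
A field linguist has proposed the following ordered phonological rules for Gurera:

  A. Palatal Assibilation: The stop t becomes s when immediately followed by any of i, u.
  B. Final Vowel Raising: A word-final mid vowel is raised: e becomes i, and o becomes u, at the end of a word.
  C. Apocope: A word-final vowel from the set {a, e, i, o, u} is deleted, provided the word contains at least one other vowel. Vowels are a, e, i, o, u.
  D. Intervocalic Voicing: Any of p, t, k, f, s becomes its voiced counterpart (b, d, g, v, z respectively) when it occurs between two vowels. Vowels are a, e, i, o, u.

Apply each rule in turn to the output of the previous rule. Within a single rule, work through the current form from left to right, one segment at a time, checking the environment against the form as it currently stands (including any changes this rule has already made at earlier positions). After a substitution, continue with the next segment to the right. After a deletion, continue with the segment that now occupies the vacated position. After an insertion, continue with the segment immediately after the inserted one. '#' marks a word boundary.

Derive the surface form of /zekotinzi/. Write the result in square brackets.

[zegozinz]

A Palatal Assibilation: [zekotinzi] → [zekosinzi]
B Final Vowel Raising: no change — [zekosinzi]
C Apocope: [zekosinzi] → [zekosinz]
D Intervocalic Voicing: [zekosinz] → [zegozinz]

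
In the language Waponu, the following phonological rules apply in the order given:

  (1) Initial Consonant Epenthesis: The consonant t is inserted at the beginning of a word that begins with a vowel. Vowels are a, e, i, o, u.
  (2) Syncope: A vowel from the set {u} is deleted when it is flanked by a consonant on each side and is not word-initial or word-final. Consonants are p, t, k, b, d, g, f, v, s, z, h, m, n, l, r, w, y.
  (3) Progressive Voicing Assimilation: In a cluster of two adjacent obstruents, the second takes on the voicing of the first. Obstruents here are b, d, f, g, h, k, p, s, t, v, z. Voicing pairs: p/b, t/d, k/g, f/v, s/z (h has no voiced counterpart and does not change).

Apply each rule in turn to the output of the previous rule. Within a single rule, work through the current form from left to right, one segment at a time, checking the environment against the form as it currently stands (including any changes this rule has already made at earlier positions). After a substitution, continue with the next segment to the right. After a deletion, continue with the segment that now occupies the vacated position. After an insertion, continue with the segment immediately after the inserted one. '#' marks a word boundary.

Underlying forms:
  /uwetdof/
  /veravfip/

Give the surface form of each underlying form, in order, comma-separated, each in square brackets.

[twettof], [veravvip]

/uwetdof/:
  (1) Initial Consonant Epenthesis: [uwetdof] → [tuwetdof]
  (2) Syncope: [tuwetdof] → [twetdof]
  (3) Progressive Voicing Assimilation: [twetdof] → [twettof]
/veravfip/:
  (1) Initial Consonant Epenthesis: no change — [veravfip]
  (2) Syncope: no change — [veravfip]
  (3) Progressive Voicing Assimilation: [veravfip] → [veravvip]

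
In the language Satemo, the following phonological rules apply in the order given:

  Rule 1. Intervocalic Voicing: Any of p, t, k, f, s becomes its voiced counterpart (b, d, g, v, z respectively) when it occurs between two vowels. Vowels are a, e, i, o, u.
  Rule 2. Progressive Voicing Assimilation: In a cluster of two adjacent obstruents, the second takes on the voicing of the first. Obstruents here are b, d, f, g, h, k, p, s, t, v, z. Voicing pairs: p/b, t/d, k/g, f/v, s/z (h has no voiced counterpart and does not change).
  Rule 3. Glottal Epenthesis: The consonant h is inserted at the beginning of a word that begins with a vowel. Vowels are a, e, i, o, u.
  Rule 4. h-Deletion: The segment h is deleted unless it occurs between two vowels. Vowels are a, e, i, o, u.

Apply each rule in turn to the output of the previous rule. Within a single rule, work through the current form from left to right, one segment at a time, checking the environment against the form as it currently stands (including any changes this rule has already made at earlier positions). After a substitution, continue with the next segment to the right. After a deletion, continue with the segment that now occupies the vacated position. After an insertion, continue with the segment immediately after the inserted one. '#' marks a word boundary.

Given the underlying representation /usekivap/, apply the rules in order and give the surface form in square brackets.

Rule 1 Intervocalic Voicing: [usekivap] → [uzegivap]
Rule 2 Progressive Voicing Assimilation: no change — [uzegivap]
Rule 3 Glottal Epenthesis: [uzegivap] → [huzegivap]
Rule 4 h-Deletion: [huzegivap] → [uzegivap]

[uzegivap]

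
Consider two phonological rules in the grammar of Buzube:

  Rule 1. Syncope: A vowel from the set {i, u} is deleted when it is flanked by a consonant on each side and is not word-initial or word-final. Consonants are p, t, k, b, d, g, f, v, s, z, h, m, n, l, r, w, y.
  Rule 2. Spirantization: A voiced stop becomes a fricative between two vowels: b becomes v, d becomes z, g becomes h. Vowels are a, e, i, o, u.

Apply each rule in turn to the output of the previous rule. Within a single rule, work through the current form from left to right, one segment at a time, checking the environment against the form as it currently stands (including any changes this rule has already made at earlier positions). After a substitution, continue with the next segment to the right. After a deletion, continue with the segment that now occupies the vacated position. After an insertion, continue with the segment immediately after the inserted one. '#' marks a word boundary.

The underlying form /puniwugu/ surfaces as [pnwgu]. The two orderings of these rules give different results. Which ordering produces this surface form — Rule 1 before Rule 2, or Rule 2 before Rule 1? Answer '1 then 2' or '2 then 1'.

Order 1 then 2:
  1 Syncope: [puniwugu] → [pnwgu]
  2 Spirantization: no change — [pnwgu]
  result: [pnwgu]
Order 2 then 1:
  2 Spirantization: [puniwugu] → [puniwuhu]
  1 Syncope: [puniwuhu] → [pnwhu]
  result: [pnwhu]

1 then 2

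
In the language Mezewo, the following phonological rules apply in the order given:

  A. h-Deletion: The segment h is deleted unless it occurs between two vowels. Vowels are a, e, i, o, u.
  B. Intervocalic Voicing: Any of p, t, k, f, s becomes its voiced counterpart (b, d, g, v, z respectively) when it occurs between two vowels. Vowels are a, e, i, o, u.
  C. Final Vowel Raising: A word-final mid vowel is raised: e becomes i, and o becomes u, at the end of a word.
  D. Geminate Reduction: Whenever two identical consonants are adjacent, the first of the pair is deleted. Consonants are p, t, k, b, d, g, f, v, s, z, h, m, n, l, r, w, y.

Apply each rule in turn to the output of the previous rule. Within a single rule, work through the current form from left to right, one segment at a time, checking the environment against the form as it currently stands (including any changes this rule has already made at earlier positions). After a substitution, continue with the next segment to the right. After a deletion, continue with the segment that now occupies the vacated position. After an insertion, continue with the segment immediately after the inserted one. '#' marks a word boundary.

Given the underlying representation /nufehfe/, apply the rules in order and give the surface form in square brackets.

[nuvevi]

A h-Deletion: [nufehfe] → [nufefe]
B Intervocalic Voicing: [nufefe] → [nuveve]
C Final Vowel Raising: [nuveve] → [nuvevi]
D Geminate Reduction: no change — [nuvevi]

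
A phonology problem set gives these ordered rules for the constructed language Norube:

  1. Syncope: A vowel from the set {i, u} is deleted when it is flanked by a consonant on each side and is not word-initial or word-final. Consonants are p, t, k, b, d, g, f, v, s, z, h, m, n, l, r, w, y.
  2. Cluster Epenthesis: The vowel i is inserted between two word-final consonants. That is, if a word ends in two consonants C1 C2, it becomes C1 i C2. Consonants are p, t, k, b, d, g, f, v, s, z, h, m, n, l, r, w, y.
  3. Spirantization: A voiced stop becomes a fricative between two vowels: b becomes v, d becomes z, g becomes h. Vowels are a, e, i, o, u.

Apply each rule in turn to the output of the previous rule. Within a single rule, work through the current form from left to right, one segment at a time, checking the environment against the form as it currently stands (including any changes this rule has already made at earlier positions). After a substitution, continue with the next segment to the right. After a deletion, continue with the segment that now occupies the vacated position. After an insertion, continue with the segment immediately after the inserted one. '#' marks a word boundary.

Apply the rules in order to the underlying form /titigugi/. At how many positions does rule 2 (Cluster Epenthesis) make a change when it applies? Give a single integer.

1 Syncope: [titigugi] → [ttggi]
2 Cluster Epenthesis: no change — [ttggi]
3 Spirantization: no change — [ttggi]
Rule 2 changed 0 position(s).

0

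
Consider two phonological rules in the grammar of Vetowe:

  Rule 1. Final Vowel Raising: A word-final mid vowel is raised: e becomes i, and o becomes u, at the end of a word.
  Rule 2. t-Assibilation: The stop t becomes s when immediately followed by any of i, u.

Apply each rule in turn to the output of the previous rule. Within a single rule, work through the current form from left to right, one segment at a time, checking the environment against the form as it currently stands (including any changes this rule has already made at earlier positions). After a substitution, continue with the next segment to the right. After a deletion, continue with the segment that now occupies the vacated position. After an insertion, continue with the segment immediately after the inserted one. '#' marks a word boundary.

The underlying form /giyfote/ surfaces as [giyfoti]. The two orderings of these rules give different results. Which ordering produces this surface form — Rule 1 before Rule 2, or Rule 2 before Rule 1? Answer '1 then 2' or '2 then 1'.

2 then 1

Order 1 then 2:
  1 Final Vowel Raising: [giyfote] → [giyfoti]
  2 t-Assibilation: [giyfoti] → [giyfosi]
  result: [giyfosi]
Order 2 then 1:
  2 t-Assibilation: no change — [giyfote]
  1 Final Vowel Raising: [giyfote] → [giyfoti]
  result: [giyfoti]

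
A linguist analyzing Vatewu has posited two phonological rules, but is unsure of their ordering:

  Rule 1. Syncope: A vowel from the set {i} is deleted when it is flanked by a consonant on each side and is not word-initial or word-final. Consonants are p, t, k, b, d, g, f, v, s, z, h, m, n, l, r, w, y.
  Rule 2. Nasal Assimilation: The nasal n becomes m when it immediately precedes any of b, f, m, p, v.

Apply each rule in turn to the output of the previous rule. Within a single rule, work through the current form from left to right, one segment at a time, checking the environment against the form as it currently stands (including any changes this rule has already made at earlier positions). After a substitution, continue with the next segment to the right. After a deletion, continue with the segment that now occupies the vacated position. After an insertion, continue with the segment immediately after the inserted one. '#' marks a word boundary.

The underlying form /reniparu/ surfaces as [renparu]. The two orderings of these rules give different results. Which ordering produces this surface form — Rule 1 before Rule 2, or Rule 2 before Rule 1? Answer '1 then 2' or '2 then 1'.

Order 1 then 2:
  1 Syncope: [reniparu] → [renparu]
  2 Nasal Assimilation: [renparu] → [remparu]
  result: [remparu]
Order 2 then 1:
  2 Nasal Assimilation: no change — [reniparu]
  1 Syncope: [reniparu] → [renparu]
  result: [renparu]

2 then 1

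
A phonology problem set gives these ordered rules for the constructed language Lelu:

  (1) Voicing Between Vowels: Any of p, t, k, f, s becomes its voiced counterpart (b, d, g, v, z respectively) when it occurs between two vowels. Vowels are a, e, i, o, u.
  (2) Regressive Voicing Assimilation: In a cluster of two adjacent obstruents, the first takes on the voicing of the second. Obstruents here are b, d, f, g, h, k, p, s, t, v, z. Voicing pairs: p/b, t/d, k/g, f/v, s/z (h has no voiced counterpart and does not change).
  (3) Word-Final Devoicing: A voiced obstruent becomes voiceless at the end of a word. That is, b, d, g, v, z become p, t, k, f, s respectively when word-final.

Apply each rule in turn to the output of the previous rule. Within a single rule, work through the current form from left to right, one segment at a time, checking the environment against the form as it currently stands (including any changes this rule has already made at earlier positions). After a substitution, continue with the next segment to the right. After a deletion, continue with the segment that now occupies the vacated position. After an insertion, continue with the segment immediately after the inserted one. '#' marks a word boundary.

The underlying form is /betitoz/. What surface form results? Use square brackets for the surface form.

(1) Voicing Between Vowels: [betitoz] → [bedidoz]
(2) Regressive Voicing Assimilation: no change — [bedidoz]
(3) Word-Final Devoicing: [bedidoz] → [bedidos]

[bedidos]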